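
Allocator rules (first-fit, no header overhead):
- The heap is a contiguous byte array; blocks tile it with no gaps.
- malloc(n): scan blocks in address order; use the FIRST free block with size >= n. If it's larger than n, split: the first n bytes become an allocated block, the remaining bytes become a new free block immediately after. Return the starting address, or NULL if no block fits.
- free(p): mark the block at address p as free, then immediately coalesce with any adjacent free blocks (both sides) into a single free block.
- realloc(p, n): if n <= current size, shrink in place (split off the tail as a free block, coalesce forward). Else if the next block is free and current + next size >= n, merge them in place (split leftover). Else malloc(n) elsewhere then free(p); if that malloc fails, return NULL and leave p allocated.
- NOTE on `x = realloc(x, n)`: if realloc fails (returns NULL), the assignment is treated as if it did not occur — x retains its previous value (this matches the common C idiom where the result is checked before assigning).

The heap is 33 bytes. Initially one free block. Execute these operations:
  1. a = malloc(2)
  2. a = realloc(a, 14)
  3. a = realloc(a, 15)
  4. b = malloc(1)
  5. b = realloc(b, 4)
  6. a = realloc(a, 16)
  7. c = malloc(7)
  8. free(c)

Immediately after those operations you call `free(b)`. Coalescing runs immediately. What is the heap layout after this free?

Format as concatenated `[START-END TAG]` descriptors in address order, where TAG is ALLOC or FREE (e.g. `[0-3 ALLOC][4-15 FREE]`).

Op 1: a = malloc(2) -> a = 0; heap: [0-1 ALLOC][2-32 FREE]
Op 2: a = realloc(a, 14) -> a = 0; heap: [0-13 ALLOC][14-32 FREE]
Op 3: a = realloc(a, 15) -> a = 0; heap: [0-14 ALLOC][15-32 FREE]
Op 4: b = malloc(1) -> b = 15; heap: [0-14 ALLOC][15-15 ALLOC][16-32 FREE]
Op 5: b = realloc(b, 4) -> b = 15; heap: [0-14 ALLOC][15-18 ALLOC][19-32 FREE]
Op 6: a = realloc(a, 16) -> NULL (a unchanged); heap: [0-14 ALLOC][15-18 ALLOC][19-32 FREE]
Op 7: c = malloc(7) -> c = 19; heap: [0-14 ALLOC][15-18 ALLOC][19-25 ALLOC][26-32 FREE]
Op 8: free(c) -> (freed c); heap: [0-14 ALLOC][15-18 ALLOC][19-32 FREE]
free(b): b = 15 -> block [15-18 ALLOC]; mark free, coalesce with adjacent free neighbors -> [0-14 ALLOC][15-32 FREE]

Answer: [0-14 ALLOC][15-32 FREE]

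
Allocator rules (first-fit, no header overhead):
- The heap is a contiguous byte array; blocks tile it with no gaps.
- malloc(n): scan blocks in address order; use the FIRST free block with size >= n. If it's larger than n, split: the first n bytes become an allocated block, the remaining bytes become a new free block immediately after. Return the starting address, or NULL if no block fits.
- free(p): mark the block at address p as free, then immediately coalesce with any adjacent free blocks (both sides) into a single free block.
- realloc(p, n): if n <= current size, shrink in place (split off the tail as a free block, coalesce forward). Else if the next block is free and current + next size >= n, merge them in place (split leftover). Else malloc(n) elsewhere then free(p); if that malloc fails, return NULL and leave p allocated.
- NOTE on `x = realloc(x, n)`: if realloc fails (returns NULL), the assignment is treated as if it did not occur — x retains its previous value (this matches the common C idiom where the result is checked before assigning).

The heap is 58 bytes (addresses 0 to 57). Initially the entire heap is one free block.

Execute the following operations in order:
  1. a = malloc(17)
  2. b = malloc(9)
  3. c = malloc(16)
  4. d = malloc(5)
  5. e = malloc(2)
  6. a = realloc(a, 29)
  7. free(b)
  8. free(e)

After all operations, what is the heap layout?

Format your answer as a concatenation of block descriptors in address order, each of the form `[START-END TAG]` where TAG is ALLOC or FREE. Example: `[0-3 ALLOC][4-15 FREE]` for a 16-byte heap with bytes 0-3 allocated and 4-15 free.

Answer: [0-16 ALLOC][17-25 FREE][26-41 ALLOC][42-46 ALLOC][47-57 FREE]

Derivation:
Op 1: a = malloc(17) -> a = 0; heap: [0-16 ALLOC][17-57 FREE]
Op 2: b = malloc(9) -> b = 17; heap: [0-16 ALLOC][17-25 ALLOC][26-57 FREE]
Op 3: c = malloc(16) -> c = 26; heap: [0-16 ALLOC][17-25 ALLOC][26-41 ALLOC][42-57 FREE]
Op 4: d = malloc(5) -> d = 42; heap: [0-16 ALLOC][17-25 ALLOC][26-41 ALLOC][42-46 ALLOC][47-57 FREE]
Op 5: e = malloc(2) -> e = 47; heap: [0-16 ALLOC][17-25 ALLOC][26-41 ALLOC][42-46 ALLOC][47-48 ALLOC][49-57 FREE]
Op 6: a = realloc(a, 29) -> NULL (a unchanged); heap: [0-16 ALLOC][17-25 ALLOC][26-41 ALLOC][42-46 ALLOC][47-48 ALLOC][49-57 FREE]
Op 7: free(b) -> (freed b); heap: [0-16 ALLOC][17-25 FREE][26-41 ALLOC][42-46 ALLOC][47-48 ALLOC][49-57 FREE]
Op 8: free(e) -> (freed e); heap: [0-16 ALLOC][17-25 FREE][26-41 ALLOC][42-46 ALLOC][47-57 FREE]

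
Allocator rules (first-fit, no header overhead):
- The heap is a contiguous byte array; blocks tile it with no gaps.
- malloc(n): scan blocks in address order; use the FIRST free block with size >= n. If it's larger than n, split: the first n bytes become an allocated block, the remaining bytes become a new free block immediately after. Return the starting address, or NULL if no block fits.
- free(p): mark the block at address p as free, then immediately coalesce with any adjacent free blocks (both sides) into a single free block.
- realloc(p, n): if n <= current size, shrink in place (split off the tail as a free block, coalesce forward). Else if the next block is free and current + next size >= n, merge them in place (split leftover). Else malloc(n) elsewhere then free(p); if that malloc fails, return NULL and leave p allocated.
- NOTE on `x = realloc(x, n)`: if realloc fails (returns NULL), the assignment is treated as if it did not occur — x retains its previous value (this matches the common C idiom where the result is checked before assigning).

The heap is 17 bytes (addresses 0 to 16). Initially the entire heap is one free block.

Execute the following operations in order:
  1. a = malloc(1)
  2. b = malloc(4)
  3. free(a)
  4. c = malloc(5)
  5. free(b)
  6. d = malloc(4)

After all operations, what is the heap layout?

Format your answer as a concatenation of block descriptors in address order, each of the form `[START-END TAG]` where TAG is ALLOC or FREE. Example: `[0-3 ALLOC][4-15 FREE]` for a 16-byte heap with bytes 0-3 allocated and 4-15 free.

Op 1: a = malloc(1) -> a = 0; heap: [0-0 ALLOC][1-16 FREE]
Op 2: b = malloc(4) -> b = 1; heap: [0-0 ALLOC][1-4 ALLOC][5-16 FREE]
Op 3: free(a) -> (freed a); heap: [0-0 FREE][1-4 ALLOC][5-16 FREE]
Op 4: c = malloc(5) -> c = 5; heap: [0-0 FREE][1-4 ALLOC][5-9 ALLOC][10-16 FREE]
Op 5: free(b) -> (freed b); heap: [0-4 FREE][5-9 ALLOC][10-16 FREE]
Op 6: d = malloc(4) -> d = 0; heap: [0-3 ALLOC][4-4 FREE][5-9 ALLOC][10-16 FREE]

Answer: [0-3 ALLOC][4-4 FREE][5-9 ALLOC][10-16 FREE]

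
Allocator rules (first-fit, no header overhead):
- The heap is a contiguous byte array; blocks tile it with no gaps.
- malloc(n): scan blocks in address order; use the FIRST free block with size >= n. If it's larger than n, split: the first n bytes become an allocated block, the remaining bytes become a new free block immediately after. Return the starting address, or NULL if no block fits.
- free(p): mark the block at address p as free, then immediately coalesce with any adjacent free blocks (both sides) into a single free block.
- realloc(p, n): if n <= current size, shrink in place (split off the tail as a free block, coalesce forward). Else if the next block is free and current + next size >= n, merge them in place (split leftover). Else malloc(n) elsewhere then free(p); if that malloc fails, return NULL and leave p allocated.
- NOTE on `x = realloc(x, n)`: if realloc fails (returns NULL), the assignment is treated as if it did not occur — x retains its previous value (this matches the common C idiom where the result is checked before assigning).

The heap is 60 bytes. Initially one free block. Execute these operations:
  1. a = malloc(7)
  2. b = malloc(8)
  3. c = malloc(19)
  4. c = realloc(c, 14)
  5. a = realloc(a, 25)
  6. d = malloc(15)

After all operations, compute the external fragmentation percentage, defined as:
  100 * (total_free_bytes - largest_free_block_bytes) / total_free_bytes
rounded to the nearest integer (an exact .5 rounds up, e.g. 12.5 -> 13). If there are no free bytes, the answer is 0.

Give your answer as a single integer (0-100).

Op 1: a = malloc(7) -> a = 0; heap: [0-6 ALLOC][7-59 FREE]
Op 2: b = malloc(8) -> b = 7; heap: [0-6 ALLOC][7-14 ALLOC][15-59 FREE]
Op 3: c = malloc(19) -> c = 15; heap: [0-6 ALLOC][7-14 ALLOC][15-33 ALLOC][34-59 FREE]
Op 4: c = realloc(c, 14) -> c = 15; heap: [0-6 ALLOC][7-14 ALLOC][15-28 ALLOC][29-59 FREE]
Op 5: a = realloc(a, 25) -> a = 29; heap: [0-6 FREE][7-14 ALLOC][15-28 ALLOC][29-53 ALLOC][54-59 FREE]
Op 6: d = malloc(15) -> d = NULL; heap: [0-6 FREE][7-14 ALLOC][15-28 ALLOC][29-53 ALLOC][54-59 FREE]
Free blocks: [7 6] total_free=13 largest=7 -> 100*(13-7)/13 = 600/13 ≈ 46.154 -> rounds to 46

Answer: 46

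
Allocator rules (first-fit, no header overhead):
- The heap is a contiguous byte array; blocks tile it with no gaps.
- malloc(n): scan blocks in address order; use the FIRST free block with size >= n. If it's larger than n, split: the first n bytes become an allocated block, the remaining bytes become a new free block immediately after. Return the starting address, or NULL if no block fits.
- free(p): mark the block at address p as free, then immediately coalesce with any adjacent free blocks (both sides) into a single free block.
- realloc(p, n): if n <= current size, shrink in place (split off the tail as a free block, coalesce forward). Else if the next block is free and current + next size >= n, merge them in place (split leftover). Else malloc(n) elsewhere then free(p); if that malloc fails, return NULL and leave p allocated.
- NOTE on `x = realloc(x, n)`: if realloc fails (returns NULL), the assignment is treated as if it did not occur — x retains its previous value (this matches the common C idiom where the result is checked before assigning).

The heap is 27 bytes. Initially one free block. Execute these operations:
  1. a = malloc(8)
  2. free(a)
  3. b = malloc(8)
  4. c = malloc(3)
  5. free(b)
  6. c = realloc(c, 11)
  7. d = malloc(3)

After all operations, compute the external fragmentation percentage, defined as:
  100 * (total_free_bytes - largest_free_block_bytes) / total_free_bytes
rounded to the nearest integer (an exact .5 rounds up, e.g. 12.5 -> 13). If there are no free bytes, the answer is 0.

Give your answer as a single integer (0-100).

Answer: 38

Derivation:
Op 1: a = malloc(8) -> a = 0; heap: [0-7 ALLOC][8-26 FREE]
Op 2: free(a) -> (freed a); heap: [0-26 FREE]
Op 3: b = malloc(8) -> b = 0; heap: [0-7 ALLOC][8-26 FREE]
Op 4: c = malloc(3) -> c = 8; heap: [0-7 ALLOC][8-10 ALLOC][11-26 FREE]
Op 5: free(b) -> (freed b); heap: [0-7 FREE][8-10 ALLOC][11-26 FREE]
Op 6: c = realloc(c, 11) -> c = 8; heap: [0-7 FREE][8-18 ALLOC][19-26 FREE]
Op 7: d = malloc(3) -> d = 0; heap: [0-2 ALLOC][3-7 FREE][8-18 ALLOC][19-26 FREE]
Free blocks: [5 8] total_free=13 largest=8 -> 100*(13-8)/13 = 500/13 ≈ 38.462 -> rounds to 38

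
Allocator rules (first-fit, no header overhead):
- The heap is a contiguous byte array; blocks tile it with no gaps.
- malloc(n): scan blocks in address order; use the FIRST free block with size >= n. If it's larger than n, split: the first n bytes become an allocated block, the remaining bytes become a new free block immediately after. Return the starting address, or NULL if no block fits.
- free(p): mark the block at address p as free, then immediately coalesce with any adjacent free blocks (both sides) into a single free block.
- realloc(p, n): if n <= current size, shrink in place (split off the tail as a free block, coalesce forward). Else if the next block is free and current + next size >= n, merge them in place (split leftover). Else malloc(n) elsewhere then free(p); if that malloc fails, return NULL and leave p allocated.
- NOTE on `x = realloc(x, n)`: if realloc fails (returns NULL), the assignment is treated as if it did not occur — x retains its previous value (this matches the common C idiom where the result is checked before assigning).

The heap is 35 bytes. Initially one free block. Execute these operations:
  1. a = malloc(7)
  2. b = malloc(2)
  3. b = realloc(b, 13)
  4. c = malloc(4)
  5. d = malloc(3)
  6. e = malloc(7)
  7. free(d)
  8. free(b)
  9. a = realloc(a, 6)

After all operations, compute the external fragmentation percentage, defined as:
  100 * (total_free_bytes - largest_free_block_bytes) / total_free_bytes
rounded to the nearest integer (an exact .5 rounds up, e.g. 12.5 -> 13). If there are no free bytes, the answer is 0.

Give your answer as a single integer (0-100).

Op 1: a = malloc(7) -> a = 0; heap: [0-6 ALLOC][7-34 FREE]
Op 2: b = malloc(2) -> b = 7; heap: [0-6 ALLOC][7-8 ALLOC][9-34 FREE]
Op 3: b = realloc(b, 13) -> b = 7; heap: [0-6 ALLOC][7-19 ALLOC][20-34 FREE]
Op 4: c = malloc(4) -> c = 20; heap: [0-6 ALLOC][7-19 ALLOC][20-23 ALLOC][24-34 FREE]
Op 5: d = malloc(3) -> d = 24; heap: [0-6 ALLOC][7-19 ALLOC][20-23 ALLOC][24-26 ALLOC][27-34 FREE]
Op 6: e = malloc(7) -> e = 27; heap: [0-6 ALLOC][7-19 ALLOC][20-23 ALLOC][24-26 ALLOC][27-33 ALLOC][34-34 FREE]
Op 7: free(d) -> (freed d); heap: [0-6 ALLOC][7-19 ALLOC][20-23 ALLOC][24-26 FREE][27-33 ALLOC][34-34 FREE]
Op 8: free(b) -> (freed b); heap: [0-6 ALLOC][7-19 FREE][20-23 ALLOC][24-26 FREE][27-33 ALLOC][34-34 FREE]
Op 9: a = realloc(a, 6) -> a = 0; heap: [0-5 ALLOC][6-19 FREE][20-23 ALLOC][24-26 FREE][27-33 ALLOC][34-34 FREE]
Free blocks: [14 3 1] total_free=18 largest=14 -> 100*(18-14)/18 = 400/18 ≈ 22.222 -> rounds to 22

Answer: 22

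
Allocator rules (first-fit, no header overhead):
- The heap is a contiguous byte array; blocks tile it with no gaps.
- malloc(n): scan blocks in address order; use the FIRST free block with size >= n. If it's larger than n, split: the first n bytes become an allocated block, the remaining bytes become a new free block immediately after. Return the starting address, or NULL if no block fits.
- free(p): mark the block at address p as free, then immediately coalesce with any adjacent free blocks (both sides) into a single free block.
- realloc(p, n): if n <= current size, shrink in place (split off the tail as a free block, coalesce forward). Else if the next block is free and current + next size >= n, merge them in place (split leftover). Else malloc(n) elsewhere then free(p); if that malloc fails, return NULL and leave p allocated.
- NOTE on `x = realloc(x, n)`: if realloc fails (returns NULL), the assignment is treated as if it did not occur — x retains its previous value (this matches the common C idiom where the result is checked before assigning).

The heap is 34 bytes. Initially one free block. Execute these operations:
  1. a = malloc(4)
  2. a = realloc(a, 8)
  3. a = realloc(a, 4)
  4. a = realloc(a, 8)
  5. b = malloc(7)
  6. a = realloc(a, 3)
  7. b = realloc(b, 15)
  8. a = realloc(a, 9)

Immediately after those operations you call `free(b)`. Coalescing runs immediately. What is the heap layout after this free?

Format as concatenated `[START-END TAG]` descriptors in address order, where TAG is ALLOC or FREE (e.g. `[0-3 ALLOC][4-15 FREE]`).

Op 1: a = malloc(4) -> a = 0; heap: [0-3 ALLOC][4-33 FREE]
Op 2: a = realloc(a, 8) -> a = 0; heap: [0-7 ALLOC][8-33 FREE]
Op 3: a = realloc(a, 4) -> a = 0; heap: [0-3 ALLOC][4-33 FREE]
Op 4: a = realloc(a, 8) -> a = 0; heap: [0-7 ALLOC][8-33 FREE]
Op 5: b = malloc(7) -> b = 8; heap: [0-7 ALLOC][8-14 ALLOC][15-33 FREE]
Op 6: a = realloc(a, 3) -> a = 0; heap: [0-2 ALLOC][3-7 FREE][8-14 ALLOC][15-33 FREE]
Op 7: b = realloc(b, 15) -> b = 8; heap: [0-2 ALLOC][3-7 FREE][8-22 ALLOC][23-33 FREE]
Op 8: a = realloc(a, 9) -> a = 23; heap: [0-7 FREE][8-22 ALLOC][23-31 ALLOC][32-33 FREE]
free(b): b = 8 -> block [8-22 ALLOC]; mark free, coalesce with adjacent free neighbors -> [0-22 FREE][23-31 ALLOC][32-33 FREE]

Answer: [0-22 FREE][23-31 ALLOC][32-33 FREE]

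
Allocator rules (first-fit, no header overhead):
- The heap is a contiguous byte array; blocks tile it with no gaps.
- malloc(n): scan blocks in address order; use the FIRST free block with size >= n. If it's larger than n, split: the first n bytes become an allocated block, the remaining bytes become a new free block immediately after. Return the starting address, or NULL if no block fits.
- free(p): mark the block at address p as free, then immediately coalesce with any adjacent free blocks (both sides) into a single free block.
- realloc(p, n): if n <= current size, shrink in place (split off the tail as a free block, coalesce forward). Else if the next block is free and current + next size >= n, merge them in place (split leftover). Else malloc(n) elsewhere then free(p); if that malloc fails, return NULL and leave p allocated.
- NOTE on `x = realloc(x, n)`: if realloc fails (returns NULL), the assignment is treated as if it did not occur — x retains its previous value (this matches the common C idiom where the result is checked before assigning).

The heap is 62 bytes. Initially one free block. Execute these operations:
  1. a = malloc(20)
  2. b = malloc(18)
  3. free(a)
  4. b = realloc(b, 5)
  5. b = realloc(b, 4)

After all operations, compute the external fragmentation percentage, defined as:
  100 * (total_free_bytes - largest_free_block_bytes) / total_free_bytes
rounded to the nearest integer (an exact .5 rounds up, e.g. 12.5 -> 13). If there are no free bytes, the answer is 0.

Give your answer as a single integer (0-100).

Answer: 34

Derivation:
Op 1: a = malloc(20) -> a = 0; heap: [0-19 ALLOC][20-61 FREE]
Op 2: b = malloc(18) -> b = 20; heap: [0-19 ALLOC][20-37 ALLOC][38-61 FREE]
Op 3: free(a) -> (freed a); heap: [0-19 FREE][20-37 ALLOC][38-61 FREE]
Op 4: b = realloc(b, 5) -> b = 20; heap: [0-19 FREE][20-24 ALLOC][25-61 FREE]
Op 5: b = realloc(b, 4) -> b = 20; heap: [0-19 FREE][20-23 ALLOC][24-61 FREE]
Free blocks: [20 38] total_free=58 largest=38 -> 100*(58-38)/58 = 2000/58 ≈ 34.483 -> rounds to 34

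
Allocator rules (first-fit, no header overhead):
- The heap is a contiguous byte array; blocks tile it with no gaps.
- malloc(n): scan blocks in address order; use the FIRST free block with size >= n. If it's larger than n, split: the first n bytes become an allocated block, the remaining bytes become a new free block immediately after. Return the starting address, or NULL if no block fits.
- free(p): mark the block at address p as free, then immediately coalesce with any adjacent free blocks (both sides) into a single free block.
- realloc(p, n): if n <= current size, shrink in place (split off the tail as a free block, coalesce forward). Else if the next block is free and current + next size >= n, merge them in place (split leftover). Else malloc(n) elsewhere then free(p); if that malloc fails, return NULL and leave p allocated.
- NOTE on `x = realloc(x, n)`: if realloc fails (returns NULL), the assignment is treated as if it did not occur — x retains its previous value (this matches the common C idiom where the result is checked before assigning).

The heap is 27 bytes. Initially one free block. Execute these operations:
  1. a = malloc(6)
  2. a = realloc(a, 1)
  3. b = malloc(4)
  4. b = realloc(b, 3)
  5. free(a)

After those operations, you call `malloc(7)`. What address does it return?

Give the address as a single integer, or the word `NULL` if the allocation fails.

Op 1: a = malloc(6) -> a = 0; heap: [0-5 ALLOC][6-26 FREE]
Op 2: a = realloc(a, 1) -> a = 0; heap: [0-0 ALLOC][1-26 FREE]
Op 3: b = malloc(4) -> b = 1; heap: [0-0 ALLOC][1-4 ALLOC][5-26 FREE]
Op 4: b = realloc(b, 3) -> b = 1; heap: [0-0 ALLOC][1-3 ALLOC][4-26 FREE]
Op 5: free(a) -> (freed a); heap: [0-0 FREE][1-3 ALLOC][4-26 FREE]
malloc(7): first-fit scan over [0-0 FREE][1-3 ALLOC][4-26 FREE] -> 4

Answer: 4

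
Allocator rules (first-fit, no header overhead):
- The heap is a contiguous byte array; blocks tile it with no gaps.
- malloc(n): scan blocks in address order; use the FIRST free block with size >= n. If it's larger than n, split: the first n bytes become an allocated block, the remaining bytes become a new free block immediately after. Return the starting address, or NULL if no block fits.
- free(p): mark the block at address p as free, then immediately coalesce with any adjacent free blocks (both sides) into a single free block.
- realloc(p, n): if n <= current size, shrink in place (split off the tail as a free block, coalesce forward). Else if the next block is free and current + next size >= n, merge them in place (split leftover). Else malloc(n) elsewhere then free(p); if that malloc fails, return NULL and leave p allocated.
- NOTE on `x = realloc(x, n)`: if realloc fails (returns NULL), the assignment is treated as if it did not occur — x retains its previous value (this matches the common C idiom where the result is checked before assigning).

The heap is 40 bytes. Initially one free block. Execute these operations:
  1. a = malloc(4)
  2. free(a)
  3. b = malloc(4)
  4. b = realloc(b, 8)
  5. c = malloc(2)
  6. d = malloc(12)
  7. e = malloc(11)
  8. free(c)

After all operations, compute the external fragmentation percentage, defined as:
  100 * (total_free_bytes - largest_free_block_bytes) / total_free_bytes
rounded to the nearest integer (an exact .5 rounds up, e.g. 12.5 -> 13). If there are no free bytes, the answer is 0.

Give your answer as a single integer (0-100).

Answer: 22

Derivation:
Op 1: a = malloc(4) -> a = 0; heap: [0-3 ALLOC][4-39 FREE]
Op 2: free(a) -> (freed a); heap: [0-39 FREE]
Op 3: b = malloc(4) -> b = 0; heap: [0-3 ALLOC][4-39 FREE]
Op 4: b = realloc(b, 8) -> b = 0; heap: [0-7 ALLOC][8-39 FREE]
Op 5: c = malloc(2) -> c = 8; heap: [0-7 ALLOC][8-9 ALLOC][10-39 FREE]
Op 6: d = malloc(12) -> d = 10; heap: [0-7 ALLOC][8-9 ALLOC][10-21 ALLOC][22-39 FREE]
Op 7: e = malloc(11) -> e = 22; heap: [0-7 ALLOC][8-9 ALLOC][10-21 ALLOC][22-32 ALLOC][33-39 FREE]
Op 8: free(c) -> (freed c); heap: [0-7 ALLOC][8-9 FREE][10-21 ALLOC][22-32 ALLOC][33-39 FREE]
Free blocks: [2 7] total_free=9 largest=7 -> 100*(9-7)/9 = 200/9 ≈ 22.222 -> rounds to 22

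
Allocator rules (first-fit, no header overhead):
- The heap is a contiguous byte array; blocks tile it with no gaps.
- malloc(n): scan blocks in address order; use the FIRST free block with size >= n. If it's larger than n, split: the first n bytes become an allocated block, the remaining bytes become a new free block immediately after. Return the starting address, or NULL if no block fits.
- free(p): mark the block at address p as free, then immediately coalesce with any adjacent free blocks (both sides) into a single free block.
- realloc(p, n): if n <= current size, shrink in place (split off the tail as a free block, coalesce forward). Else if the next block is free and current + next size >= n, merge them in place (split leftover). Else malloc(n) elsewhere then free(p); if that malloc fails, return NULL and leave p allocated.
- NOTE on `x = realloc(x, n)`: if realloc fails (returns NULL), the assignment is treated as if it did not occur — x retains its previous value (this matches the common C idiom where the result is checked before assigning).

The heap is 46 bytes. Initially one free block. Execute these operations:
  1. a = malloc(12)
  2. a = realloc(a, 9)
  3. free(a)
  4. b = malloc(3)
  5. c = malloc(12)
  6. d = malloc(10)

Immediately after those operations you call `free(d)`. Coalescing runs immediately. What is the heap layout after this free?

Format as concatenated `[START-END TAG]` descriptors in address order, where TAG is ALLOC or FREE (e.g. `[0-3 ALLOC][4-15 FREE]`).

Op 1: a = malloc(12) -> a = 0; heap: [0-11 ALLOC][12-45 FREE]
Op 2: a = realloc(a, 9) -> a = 0; heap: [0-8 ALLOC][9-45 FREE]
Op 3: free(a) -> (freed a); heap: [0-45 FREE]
Op 4: b = malloc(3) -> b = 0; heap: [0-2 ALLOC][3-45 FREE]
Op 5: c = malloc(12) -> c = 3; heap: [0-2 ALLOC][3-14 ALLOC][15-45 FREE]
Op 6: d = malloc(10) -> d = 15; heap: [0-2 ALLOC][3-14 ALLOC][15-24 ALLOC][25-45 FREE]
free(d): d = 15 -> block [15-24 ALLOC]; mark free, coalesce with adjacent free neighbors -> [0-2 ALLOC][3-14 ALLOC][15-45 FREE]

Answer: [0-2 ALLOC][3-14 ALLOC][15-45 FREE]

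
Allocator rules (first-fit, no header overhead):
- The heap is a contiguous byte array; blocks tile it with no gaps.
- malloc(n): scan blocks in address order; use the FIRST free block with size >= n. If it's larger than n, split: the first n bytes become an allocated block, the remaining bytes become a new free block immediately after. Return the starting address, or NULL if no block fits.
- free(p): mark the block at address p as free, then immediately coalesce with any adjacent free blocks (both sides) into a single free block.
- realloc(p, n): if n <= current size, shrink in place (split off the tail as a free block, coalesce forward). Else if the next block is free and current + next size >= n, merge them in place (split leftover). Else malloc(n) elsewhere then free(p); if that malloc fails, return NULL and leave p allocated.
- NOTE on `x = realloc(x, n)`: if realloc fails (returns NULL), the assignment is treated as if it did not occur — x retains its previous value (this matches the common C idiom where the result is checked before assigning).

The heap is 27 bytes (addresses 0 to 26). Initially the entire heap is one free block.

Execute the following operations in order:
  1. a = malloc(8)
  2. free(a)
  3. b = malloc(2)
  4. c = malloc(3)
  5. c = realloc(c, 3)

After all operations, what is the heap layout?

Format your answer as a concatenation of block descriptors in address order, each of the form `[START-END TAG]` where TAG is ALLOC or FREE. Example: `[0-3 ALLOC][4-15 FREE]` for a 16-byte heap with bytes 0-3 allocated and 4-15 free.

Answer: [0-1 ALLOC][2-4 ALLOC][5-26 FREE]

Derivation:
Op 1: a = malloc(8) -> a = 0; heap: [0-7 ALLOC][8-26 FREE]
Op 2: free(a) -> (freed a); heap: [0-26 FREE]
Op 3: b = malloc(2) -> b = 0; heap: [0-1 ALLOC][2-26 FREE]
Op 4: c = malloc(3) -> c = 2; heap: [0-1 ALLOC][2-4 ALLOC][5-26 FREE]
Op 5: c = realloc(c, 3) -> c = 2; heap: [0-1 ALLOC][2-4 ALLOC][5-26 FREE]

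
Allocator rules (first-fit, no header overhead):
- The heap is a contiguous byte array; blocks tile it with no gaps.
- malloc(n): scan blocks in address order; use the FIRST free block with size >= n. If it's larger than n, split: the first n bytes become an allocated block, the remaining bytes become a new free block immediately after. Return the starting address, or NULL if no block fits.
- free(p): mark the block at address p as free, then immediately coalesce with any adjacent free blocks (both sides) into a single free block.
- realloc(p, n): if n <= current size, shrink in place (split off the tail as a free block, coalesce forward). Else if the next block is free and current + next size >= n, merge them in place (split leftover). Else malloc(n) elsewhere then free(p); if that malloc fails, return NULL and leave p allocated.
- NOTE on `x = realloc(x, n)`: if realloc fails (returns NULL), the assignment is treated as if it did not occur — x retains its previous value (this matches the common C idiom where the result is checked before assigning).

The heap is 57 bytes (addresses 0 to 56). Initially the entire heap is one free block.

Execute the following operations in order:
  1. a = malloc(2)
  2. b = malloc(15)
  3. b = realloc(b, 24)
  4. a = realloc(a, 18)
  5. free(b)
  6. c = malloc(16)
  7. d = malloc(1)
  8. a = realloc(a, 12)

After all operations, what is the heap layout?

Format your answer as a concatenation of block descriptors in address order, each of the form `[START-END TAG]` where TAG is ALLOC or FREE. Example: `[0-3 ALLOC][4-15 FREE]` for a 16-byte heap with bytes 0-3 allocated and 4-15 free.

Answer: [0-15 ALLOC][16-16 ALLOC][17-25 FREE][26-37 ALLOC][38-56 FREE]

Derivation:
Op 1: a = malloc(2) -> a = 0; heap: [0-1 ALLOC][2-56 FREE]
Op 2: b = malloc(15) -> b = 2; heap: [0-1 ALLOC][2-16 ALLOC][17-56 FREE]
Op 3: b = realloc(b, 24) -> b = 2; heap: [0-1 ALLOC][2-25 ALLOC][26-56 FREE]
Op 4: a = realloc(a, 18) -> a = 26; heap: [0-1 FREE][2-25 ALLOC][26-43 ALLOC][44-56 FREE]
Op 5: free(b) -> (freed b); heap: [0-25 FREE][26-43 ALLOC][44-56 FREE]
Op 6: c = malloc(16) -> c = 0; heap: [0-15 ALLOC][16-25 FREE][26-43 ALLOC][44-56 FREE]
Op 7: d = malloc(1) -> d = 16; heap: [0-15 ALLOC][16-16 ALLOC][17-25 FREE][26-43 ALLOC][44-56 FREE]
Op 8: a = realloc(a, 12) -> a = 26; heap: [0-15 ALLOC][16-16 ALLOC][17-25 FREE][26-37 ALLOC][38-56 FREE]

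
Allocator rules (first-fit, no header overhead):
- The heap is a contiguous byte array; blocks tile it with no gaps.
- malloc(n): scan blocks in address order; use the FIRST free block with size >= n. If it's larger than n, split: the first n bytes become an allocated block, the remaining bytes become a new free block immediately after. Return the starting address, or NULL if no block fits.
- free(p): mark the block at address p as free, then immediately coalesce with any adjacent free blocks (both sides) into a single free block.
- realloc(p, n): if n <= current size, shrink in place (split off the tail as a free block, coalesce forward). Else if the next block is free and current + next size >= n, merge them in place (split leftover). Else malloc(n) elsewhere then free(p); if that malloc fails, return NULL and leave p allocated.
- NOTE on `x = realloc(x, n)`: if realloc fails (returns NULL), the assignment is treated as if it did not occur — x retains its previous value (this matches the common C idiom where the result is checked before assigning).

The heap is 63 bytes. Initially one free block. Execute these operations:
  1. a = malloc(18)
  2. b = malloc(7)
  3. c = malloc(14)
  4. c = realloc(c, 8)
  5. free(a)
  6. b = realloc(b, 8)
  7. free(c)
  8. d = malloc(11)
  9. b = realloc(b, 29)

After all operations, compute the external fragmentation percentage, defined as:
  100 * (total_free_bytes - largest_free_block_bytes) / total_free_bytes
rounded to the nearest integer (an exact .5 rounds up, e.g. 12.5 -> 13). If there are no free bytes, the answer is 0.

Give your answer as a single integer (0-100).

Answer: 35

Derivation:
Op 1: a = malloc(18) -> a = 0; heap: [0-17 ALLOC][18-62 FREE]
Op 2: b = malloc(7) -> b = 18; heap: [0-17 ALLOC][18-24 ALLOC][25-62 FREE]
Op 3: c = malloc(14) -> c = 25; heap: [0-17 ALLOC][18-24 ALLOC][25-38 ALLOC][39-62 FREE]
Op 4: c = realloc(c, 8) -> c = 25; heap: [0-17 ALLOC][18-24 ALLOC][25-32 ALLOC][33-62 FREE]
Op 5: free(a) -> (freed a); heap: [0-17 FREE][18-24 ALLOC][25-32 ALLOC][33-62 FREE]
Op 6: b = realloc(b, 8) -> b = 0; heap: [0-7 ALLOC][8-24 FREE][25-32 ALLOC][33-62 FREE]
Op 7: free(c) -> (freed c); heap: [0-7 ALLOC][8-62 FREE]
Op 8: d = malloc(11) -> d = 8; heap: [0-7 ALLOC][8-18 ALLOC][19-62 FREE]
Op 9: b = realloc(b, 29) -> b = 19; heap: [0-7 FREE][8-18 ALLOC][19-47 ALLOC][48-62 FREE]
Free blocks: [8 15] total_free=23 largest=15 -> 100*(23-15)/23 = 800/23 ≈ 34.783 -> rounds to 35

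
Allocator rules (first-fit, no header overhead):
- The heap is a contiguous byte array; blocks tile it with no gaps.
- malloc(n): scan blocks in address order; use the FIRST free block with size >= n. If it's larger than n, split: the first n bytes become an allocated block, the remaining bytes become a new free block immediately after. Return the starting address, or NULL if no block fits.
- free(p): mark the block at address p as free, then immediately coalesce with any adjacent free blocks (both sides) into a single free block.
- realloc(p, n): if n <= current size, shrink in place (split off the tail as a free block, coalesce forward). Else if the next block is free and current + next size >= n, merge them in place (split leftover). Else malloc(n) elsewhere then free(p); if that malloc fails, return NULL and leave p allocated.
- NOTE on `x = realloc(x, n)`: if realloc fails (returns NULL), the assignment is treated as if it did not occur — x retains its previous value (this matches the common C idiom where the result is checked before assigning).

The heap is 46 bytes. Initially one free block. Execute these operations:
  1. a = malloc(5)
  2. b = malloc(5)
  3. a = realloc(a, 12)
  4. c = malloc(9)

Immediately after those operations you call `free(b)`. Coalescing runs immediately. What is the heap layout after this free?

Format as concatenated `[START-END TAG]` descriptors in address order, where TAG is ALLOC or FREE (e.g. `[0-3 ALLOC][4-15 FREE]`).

Answer: [0-9 FREE][10-21 ALLOC][22-30 ALLOC][31-45 FREE]

Derivation:
Op 1: a = malloc(5) -> a = 0; heap: [0-4 ALLOC][5-45 FREE]
Op 2: b = malloc(5) -> b = 5; heap: [0-4 ALLOC][5-9 ALLOC][10-45 FREE]
Op 3: a = realloc(a, 12) -> a = 10; heap: [0-4 FREE][5-9 ALLOC][10-21 ALLOC][22-45 FREE]
Op 4: c = malloc(9) -> c = 22; heap: [0-4 FREE][5-9 ALLOC][10-21 ALLOC][22-30 ALLOC][31-45 FREE]
free(b): b = 5 -> block [5-9 ALLOC]; mark free, coalesce with adjacent free neighbors -> [0-9 FREE][10-21 ALLOC][22-30 ALLOC][31-45 FREE]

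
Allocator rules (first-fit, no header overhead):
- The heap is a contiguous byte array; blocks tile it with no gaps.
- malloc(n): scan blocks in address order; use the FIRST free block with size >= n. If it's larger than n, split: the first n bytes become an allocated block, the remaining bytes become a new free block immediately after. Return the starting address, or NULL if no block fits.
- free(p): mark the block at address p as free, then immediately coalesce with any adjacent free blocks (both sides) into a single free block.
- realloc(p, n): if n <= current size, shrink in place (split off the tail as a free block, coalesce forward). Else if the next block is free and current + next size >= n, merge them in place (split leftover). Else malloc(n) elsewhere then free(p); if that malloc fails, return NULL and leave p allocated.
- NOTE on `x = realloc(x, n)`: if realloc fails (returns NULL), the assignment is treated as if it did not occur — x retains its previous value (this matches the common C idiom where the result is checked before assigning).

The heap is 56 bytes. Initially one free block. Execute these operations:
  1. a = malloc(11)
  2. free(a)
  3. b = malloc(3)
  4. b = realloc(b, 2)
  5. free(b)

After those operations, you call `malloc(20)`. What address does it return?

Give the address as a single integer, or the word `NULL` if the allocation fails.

Op 1: a = malloc(11) -> a = 0; heap: [0-10 ALLOC][11-55 FREE]
Op 2: free(a) -> (freed a); heap: [0-55 FREE]
Op 3: b = malloc(3) -> b = 0; heap: [0-2 ALLOC][3-55 FREE]
Op 4: b = realloc(b, 2) -> b = 0; heap: [0-1 ALLOC][2-55 FREE]
Op 5: free(b) -> (freed b); heap: [0-55 FREE]
malloc(20): first-fit scan over [0-55 FREE] -> 0

Answer: 0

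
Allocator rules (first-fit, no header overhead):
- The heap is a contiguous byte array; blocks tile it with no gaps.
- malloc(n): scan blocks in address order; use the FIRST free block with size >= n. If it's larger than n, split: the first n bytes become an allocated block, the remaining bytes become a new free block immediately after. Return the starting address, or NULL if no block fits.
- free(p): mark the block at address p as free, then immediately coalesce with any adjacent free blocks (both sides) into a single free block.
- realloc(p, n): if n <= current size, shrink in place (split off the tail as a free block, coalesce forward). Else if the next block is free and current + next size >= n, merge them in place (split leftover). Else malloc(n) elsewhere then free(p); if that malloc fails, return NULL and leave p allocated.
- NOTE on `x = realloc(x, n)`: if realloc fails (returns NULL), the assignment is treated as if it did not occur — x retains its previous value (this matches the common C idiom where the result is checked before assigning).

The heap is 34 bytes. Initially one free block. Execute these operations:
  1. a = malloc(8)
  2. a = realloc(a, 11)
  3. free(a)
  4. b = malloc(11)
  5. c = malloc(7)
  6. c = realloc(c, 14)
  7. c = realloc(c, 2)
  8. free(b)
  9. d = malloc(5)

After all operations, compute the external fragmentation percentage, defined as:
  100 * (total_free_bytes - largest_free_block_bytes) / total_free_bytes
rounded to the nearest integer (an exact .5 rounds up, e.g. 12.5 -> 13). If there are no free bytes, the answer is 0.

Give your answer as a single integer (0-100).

Answer: 22

Derivation:
Op 1: a = malloc(8) -> a = 0; heap: [0-7 ALLOC][8-33 FREE]
Op 2: a = realloc(a, 11) -> a = 0; heap: [0-10 ALLOC][11-33 FREE]
Op 3: free(a) -> (freed a); heap: [0-33 FREE]
Op 4: b = malloc(11) -> b = 0; heap: [0-10 ALLOC][11-33 FREE]
Op 5: c = malloc(7) -> c = 11; heap: [0-10 ALLOC][11-17 ALLOC][18-33 FREE]
Op 6: c = realloc(c, 14) -> c = 11; heap: [0-10 ALLOC][11-24 ALLOC][25-33 FREE]
Op 7: c = realloc(c, 2) -> c = 11; heap: [0-10 ALLOC][11-12 ALLOC][13-33 FREE]
Op 8: free(b) -> (freed b); heap: [0-10 FREE][11-12 ALLOC][13-33 FREE]
Op 9: d = malloc(5) -> d = 0; heap: [0-4 ALLOC][5-10 FREE][11-12 ALLOC][13-33 FREE]
Free blocks: [6 21] total_free=27 largest=21 -> 100*(27-21)/27 = 600/27 ≈ 22.222 -> rounds to 22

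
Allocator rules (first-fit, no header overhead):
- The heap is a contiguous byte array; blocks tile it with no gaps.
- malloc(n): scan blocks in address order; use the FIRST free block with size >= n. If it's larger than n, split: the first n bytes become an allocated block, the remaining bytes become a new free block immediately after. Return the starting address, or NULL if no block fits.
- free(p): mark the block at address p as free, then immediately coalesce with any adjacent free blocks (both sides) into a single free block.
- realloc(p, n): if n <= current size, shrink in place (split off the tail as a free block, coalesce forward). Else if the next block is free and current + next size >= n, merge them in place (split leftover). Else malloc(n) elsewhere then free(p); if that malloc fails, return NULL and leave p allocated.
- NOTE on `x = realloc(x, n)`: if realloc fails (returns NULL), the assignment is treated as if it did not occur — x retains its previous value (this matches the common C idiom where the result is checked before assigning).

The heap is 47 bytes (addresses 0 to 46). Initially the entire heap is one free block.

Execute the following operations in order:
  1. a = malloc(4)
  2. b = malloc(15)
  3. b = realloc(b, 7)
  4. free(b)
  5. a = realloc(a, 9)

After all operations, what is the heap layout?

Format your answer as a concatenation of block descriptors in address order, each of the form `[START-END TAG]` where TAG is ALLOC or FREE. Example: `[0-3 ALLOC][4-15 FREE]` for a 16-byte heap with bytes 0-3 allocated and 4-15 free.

Op 1: a = malloc(4) -> a = 0; heap: [0-3 ALLOC][4-46 FREE]
Op 2: b = malloc(15) -> b = 4; heap: [0-3 ALLOC][4-18 ALLOC][19-46 FREE]
Op 3: b = realloc(b, 7) -> b = 4; heap: [0-3 ALLOC][4-10 ALLOC][11-46 FREE]
Op 4: free(b) -> (freed b); heap: [0-3 ALLOC][4-46 FREE]
Op 5: a = realloc(a, 9) -> a = 0; heap: [0-8 ALLOC][9-46 FREE]

Answer: [0-8 ALLOC][9-46 FREE]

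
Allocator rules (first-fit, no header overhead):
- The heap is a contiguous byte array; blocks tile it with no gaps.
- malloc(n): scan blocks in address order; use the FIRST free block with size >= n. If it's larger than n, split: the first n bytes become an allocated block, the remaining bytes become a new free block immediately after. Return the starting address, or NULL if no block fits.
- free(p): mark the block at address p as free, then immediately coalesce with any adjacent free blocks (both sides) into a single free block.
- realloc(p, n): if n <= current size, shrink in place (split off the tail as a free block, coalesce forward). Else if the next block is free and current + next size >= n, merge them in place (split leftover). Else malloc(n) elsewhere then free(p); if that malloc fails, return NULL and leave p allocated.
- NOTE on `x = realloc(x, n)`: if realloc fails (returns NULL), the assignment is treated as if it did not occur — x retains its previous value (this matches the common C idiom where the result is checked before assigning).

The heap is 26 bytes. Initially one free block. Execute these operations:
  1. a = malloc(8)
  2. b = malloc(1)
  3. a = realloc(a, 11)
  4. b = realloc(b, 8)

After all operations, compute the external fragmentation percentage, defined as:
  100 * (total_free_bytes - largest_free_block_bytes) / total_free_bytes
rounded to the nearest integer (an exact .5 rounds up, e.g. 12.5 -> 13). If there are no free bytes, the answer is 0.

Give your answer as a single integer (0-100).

Answer: 14

Derivation:
Op 1: a = malloc(8) -> a = 0; heap: [0-7 ALLOC][8-25 FREE]
Op 2: b = malloc(1) -> b = 8; heap: [0-7 ALLOC][8-8 ALLOC][9-25 FREE]
Op 3: a = realloc(a, 11) -> a = 9; heap: [0-7 FREE][8-8 ALLOC][9-19 ALLOC][20-25 FREE]
Op 4: b = realloc(b, 8) -> b = 0; heap: [0-7 ALLOC][8-8 FREE][9-19 ALLOC][20-25 FREE]
Free blocks: [1 6] total_free=7 largest=6 -> 100*(7-6)/7 = 100/7 ≈ 14.286 -> rounds to 14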